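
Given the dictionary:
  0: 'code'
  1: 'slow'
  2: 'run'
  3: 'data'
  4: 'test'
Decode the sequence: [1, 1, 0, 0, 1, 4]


Look up each index in the dictionary:
  1 -> 'slow'
  1 -> 'slow'
  0 -> 'code'
  0 -> 'code'
  1 -> 'slow'
  4 -> 'test'

Decoded: "slow slow code code slow test"


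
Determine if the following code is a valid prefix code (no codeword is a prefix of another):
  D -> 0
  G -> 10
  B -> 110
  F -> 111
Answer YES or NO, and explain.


Checking each pair (does one codeword prefix another?):
  D='0' vs G='10': no prefix
  D='0' vs B='110': no prefix
  D='0' vs F='111': no prefix
  G='10' vs D='0': no prefix
  G='10' vs B='110': no prefix
  G='10' vs F='111': no prefix
  B='110' vs D='0': no prefix
  B='110' vs G='10': no prefix
  B='110' vs F='111': no prefix
  F='111' vs D='0': no prefix
  F='111' vs G='10': no prefix
  F='111' vs B='110': no prefix
No violation found over all pairs.

YES -- this is a valid prefix code. No codeword is a prefix of any other codeword.


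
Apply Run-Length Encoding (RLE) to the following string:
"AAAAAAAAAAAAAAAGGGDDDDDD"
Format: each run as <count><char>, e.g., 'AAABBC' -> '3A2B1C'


Scanning runs left to right:
  i=0: run of 'A' x 15 -> '15A'
  i=15: run of 'G' x 3 -> '3G'
  i=18: run of 'D' x 6 -> '6D'

RLE = 15A3G6D


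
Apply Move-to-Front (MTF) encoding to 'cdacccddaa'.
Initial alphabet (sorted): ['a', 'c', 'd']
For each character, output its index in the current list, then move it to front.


MTF encoding:
'c': index 1 in ['a', 'c', 'd'] -> ['c', 'a', 'd']
'd': index 2 in ['c', 'a', 'd'] -> ['d', 'c', 'a']
'a': index 2 in ['d', 'c', 'a'] -> ['a', 'd', 'c']
'c': index 2 in ['a', 'd', 'c'] -> ['c', 'a', 'd']
'c': index 0 in ['c', 'a', 'd'] -> ['c', 'a', 'd']
'c': index 0 in ['c', 'a', 'd'] -> ['c', 'a', 'd']
'd': index 2 in ['c', 'a', 'd'] -> ['d', 'c', 'a']
'd': index 0 in ['d', 'c', 'a'] -> ['d', 'c', 'a']
'a': index 2 in ['d', 'c', 'a'] -> ['a', 'd', 'c']
'a': index 0 in ['a', 'd', 'c'] -> ['a', 'd', 'c']


Output: [1, 2, 2, 2, 0, 0, 2, 0, 2, 0]


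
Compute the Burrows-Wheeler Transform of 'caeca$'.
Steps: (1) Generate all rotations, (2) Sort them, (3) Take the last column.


Rotations (sorted):
  0: $caeca -> last char: a
  1: a$caec -> last char: c
  2: aeca$c -> last char: c
  3: ca$cae -> last char: e
  4: caeca$ -> last char: $
  5: eca$ca -> last char: a


BWT = acce$a


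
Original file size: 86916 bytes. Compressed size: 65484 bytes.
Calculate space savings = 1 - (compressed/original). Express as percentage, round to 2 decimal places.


ratio = compressed/original = 65484/86916 = 0.753417
savings = 1 - ratio = 1 - 0.753417 = 0.246583
as a percentage: 0.246583 * 100 = 24.66%

Space savings = 1 - 65484/86916 = 24.66%


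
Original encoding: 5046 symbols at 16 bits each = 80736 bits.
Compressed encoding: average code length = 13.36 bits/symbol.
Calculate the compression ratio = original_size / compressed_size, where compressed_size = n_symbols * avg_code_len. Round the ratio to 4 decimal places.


original_size = n_symbols * orig_bits = 5046 * 16 = 80736 bits
compressed_size = n_symbols * avg_code_len = 5046 * 13.36 = 67414.56 bits
ratio = original_size / compressed_size = 80736 / 67414.56 = 1.1976

Compression ratio = 1.1976


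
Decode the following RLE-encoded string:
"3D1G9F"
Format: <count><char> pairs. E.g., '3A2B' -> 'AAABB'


Expanding each <count><char> pair:
  3D -> 'DDD'
  1G -> 'G'
  9F -> 'FFFFFFFFF'

Decoded = DDDGFFFFFFFFF


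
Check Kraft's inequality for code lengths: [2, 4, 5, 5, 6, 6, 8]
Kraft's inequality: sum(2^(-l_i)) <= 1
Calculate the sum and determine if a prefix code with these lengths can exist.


Sum = 2^(-2) + 2^(-4) + 2^(-5) + 2^(-5) + 2^(-6) + 2^(-6) + 2^(-8)
    = 0.25 + 0.0625 + 0.03125 + 0.03125 + 0.015625 + 0.015625 + 0.00390625
    = 105/256 = 0.41015625
Since 0.41015625 <= 1, Kraft's inequality IS satisfied.
A prefix code with these lengths CAN exist.

Kraft sum = 0.41015625. Satisfied.


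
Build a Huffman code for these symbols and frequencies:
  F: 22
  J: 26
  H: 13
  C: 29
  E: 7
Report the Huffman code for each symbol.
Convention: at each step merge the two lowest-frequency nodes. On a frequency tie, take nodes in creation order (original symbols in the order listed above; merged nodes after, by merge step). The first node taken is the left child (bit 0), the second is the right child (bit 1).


Huffman tree construction:
Step 1: Merge E(7) + H(13) = 20
Step 2: Merge (E+H)(20) + F(22) = 42
Step 3: Merge J(26) + C(29) = 55
Step 4: Merge ((E+H)+F)(42) + (J+C)(55) = 97
Read each symbol's code off the tree from the root (left child = 0, right child = 1).

Codes:
  F: 01 (length 2)
  J: 10 (length 2)
  H: 001 (length 3)
  C: 11 (length 2)
  E: 000 (length 3)
Average code length: 214/97 = 2.2062 bits/symbol


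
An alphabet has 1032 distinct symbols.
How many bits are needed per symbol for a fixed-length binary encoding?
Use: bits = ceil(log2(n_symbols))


log2(1032) = 10.0112
Bracket: 2^10 = 1024 < 1032 <= 2^11 = 2048
So ceil(log2(1032)) = 11

bits = ceil(log2(1032)) = ceil(10.0112) = 11 bits


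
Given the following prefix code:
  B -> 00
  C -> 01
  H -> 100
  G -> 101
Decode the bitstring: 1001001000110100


Decoding step by step:
Bits 100 -> H
Bits 100 -> H
Bits 100 -> H
Bits 01 -> C
Bits 101 -> G
Bits 00 -> B


Decoded message: HHHCGB


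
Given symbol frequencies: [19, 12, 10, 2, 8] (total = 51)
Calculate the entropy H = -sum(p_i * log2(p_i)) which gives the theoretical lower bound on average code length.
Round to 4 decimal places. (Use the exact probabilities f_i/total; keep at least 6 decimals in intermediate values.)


Per-symbol terms -p_i * log2(p_i) with p_i = f_i/51:
  p = 19/51 = 0.372549: log2(p) = -1.424498, -p*log2(p) = 0.530695
  p = 12/51 = 0.235294: log2(p) = -2.087463, -p*log2(p) = 0.491168
  p = 10/51 = 0.196078: log2(p) = -2.350497, -p*log2(p) = 0.460882
  p = 2/51 = 0.039216: log2(p) = -4.672425, -p*log2(p) = 0.183232
  p = 8/51 = 0.156863: log2(p) = -2.672425, -p*log2(p) = 0.419204
H = 0.530695 + 0.491168 + 0.460882 + 0.183232 + 0.419204 = 2.085181

H = 2.0852 bits/symbol


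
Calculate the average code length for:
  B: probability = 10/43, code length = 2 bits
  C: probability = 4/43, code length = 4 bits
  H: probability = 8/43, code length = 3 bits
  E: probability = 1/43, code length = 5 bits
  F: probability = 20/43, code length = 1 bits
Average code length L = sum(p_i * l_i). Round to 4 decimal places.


Weighted contributions p_i * l_i:
  B: (10/43) * 2 = 20/43
  C: (4/43) * 4 = 16/43
  H: (8/43) * 3 = 24/43
  E: (1/43) * 5 = 5/43
  F: (20/43) * 1 = 20/43
Sum = (20 + 16 + 24 + 5 + 20)/43 = 85/43

L = 85/43 = 1.9767 bits/symbol


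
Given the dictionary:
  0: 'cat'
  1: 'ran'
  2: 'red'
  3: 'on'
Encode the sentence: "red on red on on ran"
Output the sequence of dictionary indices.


Look up each word in the dictionary:
  'red' -> 2
  'on' -> 3
  'red' -> 2
  'on' -> 3
  'on' -> 3
  'ran' -> 1

Encoded: [2, 3, 2, 3, 3, 1]


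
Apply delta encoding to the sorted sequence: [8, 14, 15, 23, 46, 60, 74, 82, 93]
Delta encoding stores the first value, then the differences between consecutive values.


First value: 8
Deltas:
  14 - 8 = 6
  15 - 14 = 1
  23 - 15 = 8
  46 - 23 = 23
  60 - 46 = 14
  74 - 60 = 14
  82 - 74 = 8
  93 - 82 = 11


Delta encoded: [8, 6, 1, 8, 23, 14, 14, 8, 11]


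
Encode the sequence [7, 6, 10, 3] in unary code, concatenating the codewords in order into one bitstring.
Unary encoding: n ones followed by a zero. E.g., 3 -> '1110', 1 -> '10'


Encode each number as n ones followed by a terminating 0:
  7 -> 11111110 (8 bits)
  6 -> 1111110 (7 bits)
  10 -> 11111111110 (11 bits)
  3 -> 1110 (4 bits)
Total length = 8 + 7 + 11 + 4 = 30 bits.

Unary([7, 6, 10, 3]) = 111111101111110111111111101110 (30 bits)


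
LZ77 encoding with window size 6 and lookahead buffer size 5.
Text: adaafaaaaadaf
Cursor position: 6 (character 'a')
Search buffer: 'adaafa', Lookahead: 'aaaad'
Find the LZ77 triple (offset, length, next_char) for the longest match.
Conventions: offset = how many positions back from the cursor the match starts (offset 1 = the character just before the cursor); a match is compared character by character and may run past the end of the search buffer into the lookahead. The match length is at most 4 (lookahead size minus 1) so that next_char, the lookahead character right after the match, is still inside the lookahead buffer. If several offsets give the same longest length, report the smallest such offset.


Try each offset into the search buffer:
  offset=1 (pos 5, char 'a'): match length 4
  offset=2 (pos 4, char 'f'): match length 0
  offset=3 (pos 3, char 'a'): match length 1
  offset=4 (pos 2, char 'a'): match length 2
  offset=5 (pos 1, char 'd'): match length 0
  offset=6 (pos 0, char 'a'): match length 1
Longest match has length 4 at offset 1.
next_char = character at position 6 + 4 = 10 -> 'd'

Best match: offset=1, length=4 (matching 'aaaa' starting at position 5)
LZ77 triple: (1, 4, 'd')


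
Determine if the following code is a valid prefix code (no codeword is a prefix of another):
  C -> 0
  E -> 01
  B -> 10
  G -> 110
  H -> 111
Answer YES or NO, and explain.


Checking each pair (does one codeword prefix another?):
  C='0' vs E='01': prefix -- VIOLATION

NO -- this is NOT a valid prefix code. C (0) is a prefix of E (01).


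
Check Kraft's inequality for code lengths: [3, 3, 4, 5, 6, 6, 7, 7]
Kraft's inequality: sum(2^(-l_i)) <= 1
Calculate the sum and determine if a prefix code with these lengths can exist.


Sum = 2^(-3) + 2^(-3) + 2^(-4) + 2^(-5) + 2^(-6) + 2^(-6) + 2^(-7) + 2^(-7)
    = 0.125 + 0.125 + 0.0625 + 0.03125 + 0.015625 + 0.015625 + 0.0078125 + 0.0078125
    = 50/128 = 0.390625
Since 0.390625 <= 1, Kraft's inequality IS satisfied.
A prefix code with these lengths CAN exist.

Kraft sum = 0.390625. Satisfied.


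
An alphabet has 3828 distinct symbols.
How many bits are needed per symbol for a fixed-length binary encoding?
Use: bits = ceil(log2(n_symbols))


log2(3828) = 11.9024
Bracket: 2^11 = 2048 < 3828 <= 2^12 = 4096
So ceil(log2(3828)) = 12

bits = ceil(log2(3828)) = ceil(11.9024) = 12 bits


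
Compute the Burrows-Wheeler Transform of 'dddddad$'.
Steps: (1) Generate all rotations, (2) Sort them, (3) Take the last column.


Rotations (sorted):
  0: $dddddad -> last char: d
  1: ad$ddddd -> last char: d
  2: d$ddddda -> last char: a
  3: dad$dddd -> last char: d
  4: ddad$ddd -> last char: d
  5: dddad$dd -> last char: d
  6: ddddad$d -> last char: d
  7: dddddad$ -> last char: $


BWT = ddadddd$


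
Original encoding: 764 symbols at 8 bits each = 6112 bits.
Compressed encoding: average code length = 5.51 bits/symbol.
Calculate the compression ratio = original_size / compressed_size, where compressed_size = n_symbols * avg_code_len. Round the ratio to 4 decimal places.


original_size = n_symbols * orig_bits = 764 * 8 = 6112 bits
compressed_size = n_symbols * avg_code_len = 764 * 5.51 = 4209.64 bits
ratio = original_size / compressed_size = 6112 / 4209.64 = 1.4519

Compression ratio = 1.4519


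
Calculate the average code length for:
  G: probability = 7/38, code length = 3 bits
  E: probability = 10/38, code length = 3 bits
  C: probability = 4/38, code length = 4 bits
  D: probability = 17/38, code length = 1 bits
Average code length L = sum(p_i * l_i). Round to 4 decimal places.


Weighted contributions p_i * l_i:
  G: (7/38) * 3 = 21/38
  E: (10/38) * 3 = 30/38
  C: (4/38) * 4 = 16/38
  D: (17/38) * 1 = 17/38
Sum = (21 + 30 + 16 + 17)/38 = 84/38

L = 84/38 = 2.2105 bits/symbol


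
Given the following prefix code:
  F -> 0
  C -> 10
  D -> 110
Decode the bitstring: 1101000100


Decoding step by step:
Bits 110 -> D
Bits 10 -> C
Bits 0 -> F
Bits 0 -> F
Bits 10 -> C
Bits 0 -> F


Decoded message: DCFFCF


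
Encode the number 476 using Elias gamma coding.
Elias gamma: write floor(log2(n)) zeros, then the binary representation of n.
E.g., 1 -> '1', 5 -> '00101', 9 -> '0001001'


num_bits = floor(log2(476)) + 1 = 9
leading_zeros = num_bits - 1 = 8
binary(476) = 111011100

Elias gamma(476) = '00000000' + '111011100' = 00000000111011100 (17 bits)


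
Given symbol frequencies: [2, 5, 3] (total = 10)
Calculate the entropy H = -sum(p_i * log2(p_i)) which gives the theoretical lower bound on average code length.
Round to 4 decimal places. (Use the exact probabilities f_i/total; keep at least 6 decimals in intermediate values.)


Per-symbol terms -p_i * log2(p_i) with p_i = f_i/10:
  p = 2/10 = 0.200000: log2(p) = -2.321928, -p*log2(p) = 0.464386
  p = 5/10 = 0.500000: log2(p) = -1.000000, -p*log2(p) = 0.500000
  p = 3/10 = 0.300000: log2(p) = -1.736966, -p*log2(p) = 0.521090
H = 0.464386 + 0.500000 + 0.521090 = 1.485476

H = 1.4855 bits/symbol


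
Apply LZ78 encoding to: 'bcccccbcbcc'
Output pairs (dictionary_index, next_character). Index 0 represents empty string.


LZ78 encoding steps:
Dictionary: {0: ''}
Step 1: w='' (idx 0), next='b' -> output (0, 'b'), add 'b' as idx 1
Step 2: w='' (idx 0), next='c' -> output (0, 'c'), add 'c' as idx 2
Step 3: w='c' (idx 2), next='c' -> output (2, 'c'), add 'cc' as idx 3
Step 4: w='cc' (idx 3), next='b' -> output (3, 'b'), add 'ccb' as idx 4
Step 5: w='c' (idx 2), next='b' -> output (2, 'b'), add 'cb' as idx 5
Step 6: w='cc' (idx 3), end of input -> output (3, '')


Encoded: [(0, 'b'), (0, 'c'), (2, 'c'), (3, 'b'), (2, 'b'), (3, '')]


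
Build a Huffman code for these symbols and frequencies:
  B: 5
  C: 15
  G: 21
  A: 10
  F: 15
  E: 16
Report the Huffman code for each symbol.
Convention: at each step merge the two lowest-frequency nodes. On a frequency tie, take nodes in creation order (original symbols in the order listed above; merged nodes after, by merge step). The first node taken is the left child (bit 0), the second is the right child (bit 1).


Huffman tree construction:
Step 1: Merge B(5) + A(10) = 15
Step 2: Merge C(15) + F(15) = 30
Step 3: Merge (B+A)(15) + E(16) = 31
Step 4: Merge G(21) + (C+F)(30) = 51
Step 5: Merge ((B+A)+E)(31) + (G+(C+F))(51) = 82
Read each symbol's code off the tree from the root (left child = 0, right child = 1).

Codes:
  B: 000 (length 3)
  C: 110 (length 3)
  G: 10 (length 2)
  A: 001 (length 3)
  F: 111 (length 3)
  E: 01 (length 2)
Average code length: 209/82 = 2.5488 bits/symbol


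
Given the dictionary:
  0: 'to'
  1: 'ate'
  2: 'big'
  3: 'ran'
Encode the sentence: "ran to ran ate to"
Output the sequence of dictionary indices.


Look up each word in the dictionary:
  'ran' -> 3
  'to' -> 0
  'ran' -> 3
  'ate' -> 1
  'to' -> 0

Encoded: [3, 0, 3, 1, 0]


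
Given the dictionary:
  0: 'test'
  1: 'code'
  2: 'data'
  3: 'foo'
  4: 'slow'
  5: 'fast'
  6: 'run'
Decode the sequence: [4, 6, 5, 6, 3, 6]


Look up each index in the dictionary:
  4 -> 'slow'
  6 -> 'run'
  5 -> 'fast'
  6 -> 'run'
  3 -> 'foo'
  6 -> 'run'

Decoded: "slow run fast run foo run"


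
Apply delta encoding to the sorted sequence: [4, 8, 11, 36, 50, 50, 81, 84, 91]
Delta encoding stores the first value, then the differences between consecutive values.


First value: 4
Deltas:
  8 - 4 = 4
  11 - 8 = 3
  36 - 11 = 25
  50 - 36 = 14
  50 - 50 = 0
  81 - 50 = 31
  84 - 81 = 3
  91 - 84 = 7


Delta encoded: [4, 4, 3, 25, 14, 0, 31, 3, 7]


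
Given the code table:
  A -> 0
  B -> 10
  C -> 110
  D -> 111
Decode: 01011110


Decoding:
0 -> A
10 -> B
111 -> D
10 -> B


Result: ABDB


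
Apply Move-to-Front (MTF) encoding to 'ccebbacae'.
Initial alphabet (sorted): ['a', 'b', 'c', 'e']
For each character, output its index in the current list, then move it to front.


MTF encoding:
'c': index 2 in ['a', 'b', 'c', 'e'] -> ['c', 'a', 'b', 'e']
'c': index 0 in ['c', 'a', 'b', 'e'] -> ['c', 'a', 'b', 'e']
'e': index 3 in ['c', 'a', 'b', 'e'] -> ['e', 'c', 'a', 'b']
'b': index 3 in ['e', 'c', 'a', 'b'] -> ['b', 'e', 'c', 'a']
'b': index 0 in ['b', 'e', 'c', 'a'] -> ['b', 'e', 'c', 'a']
'a': index 3 in ['b', 'e', 'c', 'a'] -> ['a', 'b', 'e', 'c']
'c': index 3 in ['a', 'b', 'e', 'c'] -> ['c', 'a', 'b', 'e']
'a': index 1 in ['c', 'a', 'b', 'e'] -> ['a', 'c', 'b', 'e']
'e': index 3 in ['a', 'c', 'b', 'e'] -> ['e', 'a', 'c', 'b']


Output: [2, 0, 3, 3, 0, 3, 3, 1, 3]


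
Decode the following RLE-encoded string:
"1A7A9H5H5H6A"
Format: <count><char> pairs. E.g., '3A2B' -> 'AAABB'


Expanding each <count><char> pair:
  1A -> 'A'
  7A -> 'AAAAAAA'
  9H -> 'HHHHHHHHH'
  5H -> 'HHHHH'
  5H -> 'HHHHH'
  6A -> 'AAAAAA'

Decoded = AAAAAAAAHHHHHHHHHHHHHHHHHHHAAAAAA


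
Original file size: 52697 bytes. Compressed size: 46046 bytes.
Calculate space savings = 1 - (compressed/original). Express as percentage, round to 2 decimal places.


ratio = compressed/original = 46046/52697 = 0.873788
savings = 1 - ratio = 1 - 0.873788 = 0.126212
as a percentage: 0.126212 * 100 = 12.62%

Space savings = 1 - 46046/52697 = 12.62%


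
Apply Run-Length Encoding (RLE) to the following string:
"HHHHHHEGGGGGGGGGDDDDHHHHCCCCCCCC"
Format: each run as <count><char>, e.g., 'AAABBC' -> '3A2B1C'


Scanning runs left to right:
  i=0: run of 'H' x 6 -> '6H'
  i=6: run of 'E' x 1 -> '1E'
  i=7: run of 'G' x 9 -> '9G'
  i=16: run of 'D' x 4 -> '4D'
  i=20: run of 'H' x 4 -> '4H'
  i=24: run of 'C' x 8 -> '8C'

RLE = 6H1E9G4D4H8C


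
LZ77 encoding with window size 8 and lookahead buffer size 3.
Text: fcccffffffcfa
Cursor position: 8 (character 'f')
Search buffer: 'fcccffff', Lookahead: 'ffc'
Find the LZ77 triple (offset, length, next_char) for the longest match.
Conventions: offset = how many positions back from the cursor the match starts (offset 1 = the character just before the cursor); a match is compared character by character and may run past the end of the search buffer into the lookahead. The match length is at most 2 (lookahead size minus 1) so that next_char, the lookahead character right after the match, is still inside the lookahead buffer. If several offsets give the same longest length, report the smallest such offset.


Try each offset into the search buffer:
  offset=1 (pos 7, char 'f'): match length 2
  offset=2 (pos 6, char 'f'): match length 2
  offset=3 (pos 5, char 'f'): match length 2
  offset=4 (pos 4, char 'f'): match length 2
  offset=5 (pos 3, char 'c'): match length 0
  offset=6 (pos 2, char 'c'): match length 0
  offset=7 (pos 1, char 'c'): match length 0
  offset=8 (pos 0, char 'f'): match length 1
Longest match has length 2, found at offsets 1, 2, 3, 4; take the smallest, offset 1.
next_char = character at position 8 + 2 = 10 -> 'c'

Best match: offset=1, length=2 (matching 'ff' starting at position 7)
LZ77 triple: (1, 2, 'c')


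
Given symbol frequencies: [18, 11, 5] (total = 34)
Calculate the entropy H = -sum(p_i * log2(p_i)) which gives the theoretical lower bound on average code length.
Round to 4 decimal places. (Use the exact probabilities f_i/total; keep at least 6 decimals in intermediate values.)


Per-symbol terms -p_i * log2(p_i) with p_i = f_i/34:
  p = 18/34 = 0.529412: log2(p) = -0.917538, -p*log2(p) = 0.485755
  p = 11/34 = 0.323529: log2(p) = -1.628031, -p*log2(p) = 0.526716
  p = 5/34 = 0.147059: log2(p) = -2.765535, -p*log2(p) = 0.406696
H = 0.485755 + 0.526716 + 0.406696 = 1.419167

H = 1.4192 bits/symbol


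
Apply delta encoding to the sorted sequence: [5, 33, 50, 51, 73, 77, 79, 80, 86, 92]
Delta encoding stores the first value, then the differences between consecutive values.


First value: 5
Deltas:
  33 - 5 = 28
  50 - 33 = 17
  51 - 50 = 1
  73 - 51 = 22
  77 - 73 = 4
  79 - 77 = 2
  80 - 79 = 1
  86 - 80 = 6
  92 - 86 = 6


Delta encoded: [5, 28, 17, 1, 22, 4, 2, 1, 6, 6]


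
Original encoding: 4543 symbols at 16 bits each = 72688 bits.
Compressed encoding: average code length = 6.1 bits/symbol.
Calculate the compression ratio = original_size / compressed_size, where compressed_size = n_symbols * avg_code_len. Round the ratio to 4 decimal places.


original_size = n_symbols * orig_bits = 4543 * 16 = 72688 bits
compressed_size = n_symbols * avg_code_len = 4543 * 6.1 = 27712.3 bits
ratio = original_size / compressed_size = 72688 / 27712.3 = 2.623

Compression ratio = 2.623


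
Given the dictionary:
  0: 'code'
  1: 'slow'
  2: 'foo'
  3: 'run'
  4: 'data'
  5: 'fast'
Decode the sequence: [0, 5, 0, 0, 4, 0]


Look up each index in the dictionary:
  0 -> 'code'
  5 -> 'fast'
  0 -> 'code'
  0 -> 'code'
  4 -> 'data'
  0 -> 'code'

Decoded: "code fast code code data code"


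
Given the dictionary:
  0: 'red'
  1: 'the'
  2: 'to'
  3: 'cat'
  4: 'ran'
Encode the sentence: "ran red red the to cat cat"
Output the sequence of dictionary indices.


Look up each word in the dictionary:
  'ran' -> 4
  'red' -> 0
  'red' -> 0
  'the' -> 1
  'to' -> 2
  'cat' -> 3
  'cat' -> 3

Encoded: [4, 0, 0, 1, 2, 3, 3]


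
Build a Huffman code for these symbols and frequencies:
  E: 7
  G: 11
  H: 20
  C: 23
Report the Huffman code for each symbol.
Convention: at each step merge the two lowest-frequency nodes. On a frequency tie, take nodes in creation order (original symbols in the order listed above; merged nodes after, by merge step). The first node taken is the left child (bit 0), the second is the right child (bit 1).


Huffman tree construction:
Step 1: Merge E(7) + G(11) = 18
Step 2: Merge (E+G)(18) + H(20) = 38
Step 3: Merge C(23) + ((E+G)+H)(38) = 61
Read each symbol's code off the tree from the root (left child = 0, right child = 1).

Codes:
  E: 100 (length 3)
  G: 101 (length 3)
  H: 11 (length 2)
  C: 0 (length 1)
Average code length: 117/61 = 1.9180 bits/symbol


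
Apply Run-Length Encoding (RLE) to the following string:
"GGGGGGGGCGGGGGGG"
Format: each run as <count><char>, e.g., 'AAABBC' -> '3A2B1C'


Scanning runs left to right:
  i=0: run of 'G' x 8 -> '8G'
  i=8: run of 'C' x 1 -> '1C'
  i=9: run of 'G' x 7 -> '7G'

RLE = 8G1C7G


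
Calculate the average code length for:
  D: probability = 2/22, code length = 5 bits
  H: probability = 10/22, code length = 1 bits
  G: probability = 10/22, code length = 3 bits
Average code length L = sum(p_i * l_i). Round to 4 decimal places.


Weighted contributions p_i * l_i:
  D: (2/22) * 5 = 10/22
  H: (10/22) * 1 = 10/22
  G: (10/22) * 3 = 30/22
Sum = (10 + 10 + 30)/22 = 50/22

L = 50/22 = 2.2727 bits/symbol


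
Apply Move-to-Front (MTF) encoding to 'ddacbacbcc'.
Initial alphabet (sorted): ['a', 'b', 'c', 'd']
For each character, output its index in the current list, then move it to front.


MTF encoding:
'd': index 3 in ['a', 'b', 'c', 'd'] -> ['d', 'a', 'b', 'c']
'd': index 0 in ['d', 'a', 'b', 'c'] -> ['d', 'a', 'b', 'c']
'a': index 1 in ['d', 'a', 'b', 'c'] -> ['a', 'd', 'b', 'c']
'c': index 3 in ['a', 'd', 'b', 'c'] -> ['c', 'a', 'd', 'b']
'b': index 3 in ['c', 'a', 'd', 'b'] -> ['b', 'c', 'a', 'd']
'a': index 2 in ['b', 'c', 'a', 'd'] -> ['a', 'b', 'c', 'd']
'c': index 2 in ['a', 'b', 'c', 'd'] -> ['c', 'a', 'b', 'd']
'b': index 2 in ['c', 'a', 'b', 'd'] -> ['b', 'c', 'a', 'd']
'c': index 1 in ['b', 'c', 'a', 'd'] -> ['c', 'b', 'a', 'd']
'c': index 0 in ['c', 'b', 'a', 'd'] -> ['c', 'b', 'a', 'd']


Output: [3, 0, 1, 3, 3, 2, 2, 2, 1, 0]


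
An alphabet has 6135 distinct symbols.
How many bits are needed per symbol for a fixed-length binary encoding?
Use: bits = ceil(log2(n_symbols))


log2(6135) = 12.5828
Bracket: 2^12 = 4096 < 6135 <= 2^13 = 8192
So ceil(log2(6135)) = 13

bits = ceil(log2(6135)) = ceil(12.5828) = 13 bits


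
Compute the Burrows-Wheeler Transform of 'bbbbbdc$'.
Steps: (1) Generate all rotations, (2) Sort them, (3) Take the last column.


Rotations (sorted):
  0: $bbbbbdc -> last char: c
  1: bbbbbdc$ -> last char: $
  2: bbbbdc$b -> last char: b
  3: bbbdc$bb -> last char: b
  4: bbdc$bbb -> last char: b
  5: bdc$bbbb -> last char: b
  6: c$bbbbbd -> last char: d
  7: dc$bbbbb -> last char: b


BWT = c$bbbbdb


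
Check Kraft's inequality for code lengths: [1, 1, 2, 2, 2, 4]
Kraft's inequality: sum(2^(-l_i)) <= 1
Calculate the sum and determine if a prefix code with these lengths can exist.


Sum = 2^(-1) + 2^(-1) + 2^(-2) + 2^(-2) + 2^(-2) + 2^(-4)
    = 0.5 + 0.5 + 0.25 + 0.25 + 0.25 + 0.0625
    = 29/16 = 1.8125
Since 1.8125 > 1, Kraft's inequality is NOT satisfied.
A prefix code with these lengths CANNOT exist.

Kraft sum = 1.8125. Not satisfied.


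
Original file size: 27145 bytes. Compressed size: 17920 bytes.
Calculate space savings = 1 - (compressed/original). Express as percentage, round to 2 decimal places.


ratio = compressed/original = 17920/27145 = 0.660158
savings = 1 - ratio = 1 - 0.660158 = 0.339842
as a percentage: 0.339842 * 100 = 33.98%

Space savings = 1 - 17920/27145 = 33.98%


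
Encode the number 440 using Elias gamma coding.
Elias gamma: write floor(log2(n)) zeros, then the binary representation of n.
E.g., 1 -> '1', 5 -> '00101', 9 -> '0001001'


num_bits = floor(log2(440)) + 1 = 9
leading_zeros = num_bits - 1 = 8
binary(440) = 110111000

Elias gamma(440) = '00000000' + '110111000' = 00000000110111000 (17 bits)


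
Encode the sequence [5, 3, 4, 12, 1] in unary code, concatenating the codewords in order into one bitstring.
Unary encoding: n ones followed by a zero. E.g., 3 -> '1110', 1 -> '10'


Encode each number as n ones followed by a terminating 0:
  5 -> 111110 (6 bits)
  3 -> 1110 (4 bits)
  4 -> 11110 (5 bits)
  12 -> 1111111111110 (13 bits)
  1 -> 10 (2 bits)
Total length = 6 + 4 + 5 + 13 + 2 = 30 bits.

Unary([5, 3, 4, 12, 1]) = 111110111011110111111111111010 (30 bits)


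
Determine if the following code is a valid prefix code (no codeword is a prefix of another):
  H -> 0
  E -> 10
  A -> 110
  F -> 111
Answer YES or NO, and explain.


Checking each pair (does one codeword prefix another?):
  H='0' vs E='10': no prefix
  H='0' vs A='110': no prefix
  H='0' vs F='111': no prefix
  E='10' vs H='0': no prefix
  E='10' vs A='110': no prefix
  E='10' vs F='111': no prefix
  A='110' vs H='0': no prefix
  A='110' vs E='10': no prefix
  A='110' vs F='111': no prefix
  F='111' vs H='0': no prefix
  F='111' vs E='10': no prefix
  F='111' vs A='110': no prefix
No violation found over all pairs.

YES -- this is a valid prefix code. No codeword is a prefix of any other codeword.


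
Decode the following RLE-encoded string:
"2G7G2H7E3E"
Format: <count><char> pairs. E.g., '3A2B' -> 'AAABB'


Expanding each <count><char> pair:
  2G -> 'GG'
  7G -> 'GGGGGGG'
  2H -> 'HH'
  7E -> 'EEEEEEE'
  3E -> 'EEE'

Decoded = GGGGGGGGGHHEEEEEEEEEE


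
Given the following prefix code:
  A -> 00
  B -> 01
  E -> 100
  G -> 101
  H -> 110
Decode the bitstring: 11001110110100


Decoding step by step:
Bits 110 -> H
Bits 01 -> B
Bits 110 -> H
Bits 110 -> H
Bits 100 -> E


Decoded message: HBHHE


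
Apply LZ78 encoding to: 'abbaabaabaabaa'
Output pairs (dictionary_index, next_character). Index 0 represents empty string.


LZ78 encoding steps:
Dictionary: {0: ''}
Step 1: w='' (idx 0), next='a' -> output (0, 'a'), add 'a' as idx 1
Step 2: w='' (idx 0), next='b' -> output (0, 'b'), add 'b' as idx 2
Step 3: w='b' (idx 2), next='a' -> output (2, 'a'), add 'ba' as idx 3
Step 4: w='a' (idx 1), next='b' -> output (1, 'b'), add 'ab' as idx 4
Step 5: w='a' (idx 1), next='a' -> output (1, 'a'), add 'aa' as idx 5
Step 6: w='ba' (idx 3), next='a' -> output (3, 'a'), add 'baa' as idx 6
Step 7: w='baa' (idx 6), end of input -> output (6, '')


Encoded: [(0, 'a'), (0, 'b'), (2, 'a'), (1, 'b'), (1, 'a'), (3, 'a'), (6, '')]


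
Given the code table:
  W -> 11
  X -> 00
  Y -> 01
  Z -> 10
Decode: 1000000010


Decoding:
10 -> Z
00 -> X
00 -> X
00 -> X
10 -> Z


Result: ZXXXZ


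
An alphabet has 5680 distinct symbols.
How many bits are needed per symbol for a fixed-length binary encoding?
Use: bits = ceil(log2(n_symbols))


log2(5680) = 12.4717
Bracket: 2^12 = 4096 < 5680 <= 2^13 = 8192
So ceil(log2(5680)) = 13

bits = ceil(log2(5680)) = ceil(12.4717) = 13 bits


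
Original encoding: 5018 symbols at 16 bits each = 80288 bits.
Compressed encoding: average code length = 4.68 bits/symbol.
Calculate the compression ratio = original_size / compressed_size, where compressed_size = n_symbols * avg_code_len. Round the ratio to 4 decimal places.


original_size = n_symbols * orig_bits = 5018 * 16 = 80288 bits
compressed_size = n_symbols * avg_code_len = 5018 * 4.68 = 23484.24 bits
ratio = original_size / compressed_size = 80288 / 23484.24 = 3.4188

Compression ratio = 3.4188


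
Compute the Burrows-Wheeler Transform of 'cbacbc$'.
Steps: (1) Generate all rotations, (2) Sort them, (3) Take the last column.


Rotations (sorted):
  0: $cbacbc -> last char: c
  1: acbc$cb -> last char: b
  2: bacbc$c -> last char: c
  3: bc$cbac -> last char: c
  4: c$cbacb -> last char: b
  5: cbacbc$ -> last char: $
  6: cbc$cba -> last char: a


BWT = cbccb$a


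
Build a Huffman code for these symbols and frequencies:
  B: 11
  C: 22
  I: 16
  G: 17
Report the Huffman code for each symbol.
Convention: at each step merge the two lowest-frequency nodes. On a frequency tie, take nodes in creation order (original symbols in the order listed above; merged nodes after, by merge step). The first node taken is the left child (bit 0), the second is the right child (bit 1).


Huffman tree construction:
Step 1: Merge B(11) + I(16) = 27
Step 2: Merge G(17) + C(22) = 39
Step 3: Merge (B+I)(27) + (G+C)(39) = 66
Read each symbol's code off the tree from the root (left child = 0, right child = 1).

Codes:
  B: 00 (length 2)
  C: 11 (length 2)
  I: 01 (length 2)
  G: 10 (length 2)
Average code length: 132/66 = 2.0000 bits/symbol


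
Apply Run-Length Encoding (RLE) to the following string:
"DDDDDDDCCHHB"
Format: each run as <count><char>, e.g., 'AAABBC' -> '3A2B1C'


Scanning runs left to right:
  i=0: run of 'D' x 7 -> '7D'
  i=7: run of 'C' x 2 -> '2C'
  i=9: run of 'H' x 2 -> '2H'
  i=11: run of 'B' x 1 -> '1B'

RLE = 7D2C2H1B


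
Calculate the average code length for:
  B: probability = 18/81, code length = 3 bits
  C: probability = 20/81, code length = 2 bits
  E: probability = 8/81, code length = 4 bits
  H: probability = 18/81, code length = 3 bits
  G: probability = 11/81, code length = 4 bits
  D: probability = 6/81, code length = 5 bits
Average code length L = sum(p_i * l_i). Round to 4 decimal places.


Weighted contributions p_i * l_i:
  B: (18/81) * 3 = 54/81
  C: (20/81) * 2 = 40/81
  E: (8/81) * 4 = 32/81
  H: (18/81) * 3 = 54/81
  G: (11/81) * 4 = 44/81
  D: (6/81) * 5 = 30/81
Sum = (54 + 40 + 32 + 54 + 44 + 30)/81 = 254/81

L = 254/81 = 3.1358 bits/symbol


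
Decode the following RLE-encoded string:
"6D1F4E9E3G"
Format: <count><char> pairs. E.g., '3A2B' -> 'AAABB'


Expanding each <count><char> pair:
  6D -> 'DDDDDD'
  1F -> 'F'
  4E -> 'EEEE'
  9E -> 'EEEEEEEEE'
  3G -> 'GGG'

Decoded = DDDDDDFEEEEEEEEEEEEEGGG


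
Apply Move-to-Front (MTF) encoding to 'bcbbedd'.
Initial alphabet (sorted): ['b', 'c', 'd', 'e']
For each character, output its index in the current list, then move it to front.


MTF encoding:
'b': index 0 in ['b', 'c', 'd', 'e'] -> ['b', 'c', 'd', 'e']
'c': index 1 in ['b', 'c', 'd', 'e'] -> ['c', 'b', 'd', 'e']
'b': index 1 in ['c', 'b', 'd', 'e'] -> ['b', 'c', 'd', 'e']
'b': index 0 in ['b', 'c', 'd', 'e'] -> ['b', 'c', 'd', 'e']
'e': index 3 in ['b', 'c', 'd', 'e'] -> ['e', 'b', 'c', 'd']
'd': index 3 in ['e', 'b', 'c', 'd'] -> ['d', 'e', 'b', 'c']
'd': index 0 in ['d', 'e', 'b', 'c'] -> ['d', 'e', 'b', 'c']


Output: [0, 1, 1, 0, 3, 3, 0]


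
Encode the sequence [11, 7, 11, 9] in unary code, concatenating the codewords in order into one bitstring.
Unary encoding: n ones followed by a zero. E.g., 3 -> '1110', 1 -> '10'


Encode each number as n ones followed by a terminating 0:
  11 -> 111111111110 (12 bits)
  7 -> 11111110 (8 bits)
  11 -> 111111111110 (12 bits)
  9 -> 1111111110 (10 bits)
Total length = 12 + 8 + 12 + 10 = 42 bits.

Unary([11, 7, 11, 9]) = 111111111110111111101111111111101111111110 (42 bits)


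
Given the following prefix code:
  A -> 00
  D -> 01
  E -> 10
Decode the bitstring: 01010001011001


Decoding step by step:
Bits 01 -> D
Bits 01 -> D
Bits 00 -> A
Bits 01 -> D
Bits 01 -> D
Bits 10 -> E
Bits 01 -> D


Decoded message: DDADDED


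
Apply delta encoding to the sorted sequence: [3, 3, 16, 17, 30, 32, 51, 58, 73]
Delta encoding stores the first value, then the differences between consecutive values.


First value: 3
Deltas:
  3 - 3 = 0
  16 - 3 = 13
  17 - 16 = 1
  30 - 17 = 13
  32 - 30 = 2
  51 - 32 = 19
  58 - 51 = 7
  73 - 58 = 15


Delta encoded: [3, 0, 13, 1, 13, 2, 19, 7, 15]


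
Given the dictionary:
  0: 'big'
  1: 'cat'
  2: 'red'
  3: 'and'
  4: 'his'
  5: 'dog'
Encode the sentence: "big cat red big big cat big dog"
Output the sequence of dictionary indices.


Look up each word in the dictionary:
  'big' -> 0
  'cat' -> 1
  'red' -> 2
  'big' -> 0
  'big' -> 0
  'cat' -> 1
  'big' -> 0
  'dog' -> 5

Encoded: [0, 1, 2, 0, 0, 1, 0, 5]


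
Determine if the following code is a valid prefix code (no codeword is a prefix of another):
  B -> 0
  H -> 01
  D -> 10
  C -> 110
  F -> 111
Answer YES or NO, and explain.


Checking each pair (does one codeword prefix another?):
  B='0' vs H='01': prefix -- VIOLATION

NO -- this is NOT a valid prefix code. B (0) is a prefix of H (01).


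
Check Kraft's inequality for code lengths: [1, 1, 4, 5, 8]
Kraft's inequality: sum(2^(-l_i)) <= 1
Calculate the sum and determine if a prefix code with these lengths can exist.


Sum = 2^(-1) + 2^(-1) + 2^(-4) + 2^(-5) + 2^(-8)
    = 0.5 + 0.5 + 0.0625 + 0.03125 + 0.00390625
    = 281/256 = 1.09765625
Since 1.09765625 > 1, Kraft's inequality is NOT satisfied.
A prefix code with these lengths CANNOT exist.

Kraft sum = 1.09765625. Not satisfied.


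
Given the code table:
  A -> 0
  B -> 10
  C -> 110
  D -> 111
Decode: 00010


Decoding:
0 -> A
0 -> A
0 -> A
10 -> B


Result: AAAB


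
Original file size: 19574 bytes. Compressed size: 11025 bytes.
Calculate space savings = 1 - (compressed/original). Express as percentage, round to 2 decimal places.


ratio = compressed/original = 11025/19574 = 0.563247
savings = 1 - ratio = 1 - 0.563247 = 0.436753
as a percentage: 0.436753 * 100 = 43.68%

Space savings = 1 - 11025/19574 = 43.68%


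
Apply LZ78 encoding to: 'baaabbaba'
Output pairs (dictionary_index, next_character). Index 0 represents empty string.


LZ78 encoding steps:
Dictionary: {0: ''}
Step 1: w='' (idx 0), next='b' -> output (0, 'b'), add 'b' as idx 1
Step 2: w='' (idx 0), next='a' -> output (0, 'a'), add 'a' as idx 2
Step 3: w='a' (idx 2), next='a' -> output (2, 'a'), add 'aa' as idx 3
Step 4: w='b' (idx 1), next='b' -> output (1, 'b'), add 'bb' as idx 4
Step 5: w='a' (idx 2), next='b' -> output (2, 'b'), add 'ab' as idx 5
Step 6: w='a' (idx 2), end of input -> output (2, '')


Encoded: [(0, 'b'), (0, 'a'), (2, 'a'), (1, 'b'), (2, 'b'), (2, '')]


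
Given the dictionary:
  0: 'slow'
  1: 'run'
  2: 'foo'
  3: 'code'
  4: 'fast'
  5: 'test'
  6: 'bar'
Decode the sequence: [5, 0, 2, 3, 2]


Look up each index in the dictionary:
  5 -> 'test'
  0 -> 'slow'
  2 -> 'foo'
  3 -> 'code'
  2 -> 'foo'

Decoded: "test slow foo code foo"


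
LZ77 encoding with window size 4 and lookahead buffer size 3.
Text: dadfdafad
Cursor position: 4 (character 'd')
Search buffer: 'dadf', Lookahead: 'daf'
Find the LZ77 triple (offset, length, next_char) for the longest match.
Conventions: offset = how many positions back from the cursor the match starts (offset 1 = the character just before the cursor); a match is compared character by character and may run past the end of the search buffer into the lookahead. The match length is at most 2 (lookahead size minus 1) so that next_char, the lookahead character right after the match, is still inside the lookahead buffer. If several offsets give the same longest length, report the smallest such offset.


Try each offset into the search buffer:
  offset=1 (pos 3, char 'f'): match length 0
  offset=2 (pos 2, char 'd'): match length 1
  offset=3 (pos 1, char 'a'): match length 0
  offset=4 (pos 0, char 'd'): match length 2
Longest match has length 2 at offset 4.
next_char = character at position 4 + 2 = 6 -> 'f'

Best match: offset=4, length=2 (matching 'da' starting at position 0)
LZ77 triple: (4, 2, 'f')


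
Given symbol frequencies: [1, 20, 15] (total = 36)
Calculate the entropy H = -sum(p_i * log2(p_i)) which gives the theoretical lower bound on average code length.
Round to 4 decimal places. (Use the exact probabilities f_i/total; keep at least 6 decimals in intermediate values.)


Per-symbol terms -p_i * log2(p_i) with p_i = f_i/36:
  p = 1/36 = 0.027778: log2(p) = -5.169925, -p*log2(p) = 0.143609
  p = 20/36 = 0.555556: log2(p) = -0.847997, -p*log2(p) = 0.471109
  p = 15/36 = 0.416667: log2(p) = -1.263034, -p*log2(p) = 0.526264
H = 0.143609 + 0.471109 + 0.526264 = 1.140982

H = 1.141 bits/symbol


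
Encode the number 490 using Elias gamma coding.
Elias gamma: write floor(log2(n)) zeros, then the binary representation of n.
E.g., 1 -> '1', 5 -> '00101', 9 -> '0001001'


num_bits = floor(log2(490)) + 1 = 9
leading_zeros = num_bits - 1 = 8
binary(490) = 111101010

Elias gamma(490) = '00000000' + '111101010' = 00000000111101010 (17 bits)


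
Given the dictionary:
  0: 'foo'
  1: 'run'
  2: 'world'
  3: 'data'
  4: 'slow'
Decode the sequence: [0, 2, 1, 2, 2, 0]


Look up each index in the dictionary:
  0 -> 'foo'
  2 -> 'world'
  1 -> 'run'
  2 -> 'world'
  2 -> 'world'
  0 -> 'foo'

Decoded: "foo world run world world foo"


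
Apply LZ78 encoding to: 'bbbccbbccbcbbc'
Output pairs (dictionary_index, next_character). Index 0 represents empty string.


LZ78 encoding steps:
Dictionary: {0: ''}
Step 1: w='' (idx 0), next='b' -> output (0, 'b'), add 'b' as idx 1
Step 2: w='b' (idx 1), next='b' -> output (1, 'b'), add 'bb' as idx 2
Step 3: w='' (idx 0), next='c' -> output (0, 'c'), add 'c' as idx 3
Step 4: w='c' (idx 3), next='b' -> output (3, 'b'), add 'cb' as idx 4
Step 5: w='b' (idx 1), next='c' -> output (1, 'c'), add 'bc' as idx 5
Step 6: w='cb' (idx 4), next='c' -> output (4, 'c'), add 'cbc' as idx 6
Step 7: w='bb' (idx 2), next='c' -> output (2, 'c'), add 'bbc' as idx 7


Encoded: [(0, 'b'), (1, 'b'), (0, 'c'), (3, 'b'), (1, 'c'), (4, 'c'), (2, 'c')]


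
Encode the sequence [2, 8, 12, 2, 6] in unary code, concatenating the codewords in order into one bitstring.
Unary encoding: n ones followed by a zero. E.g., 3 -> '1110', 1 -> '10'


Encode each number as n ones followed by a terminating 0:
  2 -> 110 (3 bits)
  8 -> 111111110 (9 bits)
  12 -> 1111111111110 (13 bits)
  2 -> 110 (3 bits)
  6 -> 1111110 (7 bits)
Total length = 3 + 9 + 13 + 3 + 7 = 35 bits.

Unary([2, 8, 12, 2, 6]) = 11011111111011111111111101101111110 (35 bits)


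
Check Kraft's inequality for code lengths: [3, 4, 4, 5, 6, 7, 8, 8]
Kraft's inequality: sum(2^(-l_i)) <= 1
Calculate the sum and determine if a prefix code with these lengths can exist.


Sum = 2^(-3) + 2^(-4) + 2^(-4) + 2^(-5) + 2^(-6) + 2^(-7) + 2^(-8) + 2^(-8)
    = 0.125 + 0.0625 + 0.0625 + 0.03125 + 0.015625 + 0.0078125 + 0.00390625 + 0.00390625
    = 80/256 = 0.3125
Since 0.3125 <= 1, Kraft's inequality IS satisfied.
A prefix code with these lengths CAN exist.

Kraft sum = 0.3125. Satisfied.


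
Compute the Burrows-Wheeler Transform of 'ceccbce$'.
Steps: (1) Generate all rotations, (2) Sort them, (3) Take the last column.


Rotations (sorted):
  0: $ceccbce -> last char: e
  1: bce$cecc -> last char: c
  2: cbce$cec -> last char: c
  3: ccbce$ce -> last char: e
  4: ce$ceccb -> last char: b
  5: ceccbce$ -> last char: $
  6: e$ceccbc -> last char: c
  7: eccbce$c -> last char: c


BWT = ecceb$cc


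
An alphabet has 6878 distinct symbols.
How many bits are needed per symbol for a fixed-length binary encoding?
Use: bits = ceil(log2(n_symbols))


log2(6878) = 12.7478
Bracket: 2^12 = 4096 < 6878 <= 2^13 = 8192
So ceil(log2(6878)) = 13

bits = ceil(log2(6878)) = ceil(12.7478) = 13 bits


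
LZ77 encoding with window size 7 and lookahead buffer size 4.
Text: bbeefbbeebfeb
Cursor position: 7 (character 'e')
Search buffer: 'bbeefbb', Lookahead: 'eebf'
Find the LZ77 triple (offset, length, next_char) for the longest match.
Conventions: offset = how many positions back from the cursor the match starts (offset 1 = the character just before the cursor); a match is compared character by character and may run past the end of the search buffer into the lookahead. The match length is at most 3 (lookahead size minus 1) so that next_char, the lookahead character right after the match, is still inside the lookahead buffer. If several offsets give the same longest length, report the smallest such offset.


Try each offset into the search buffer:
  offset=1 (pos 6, char 'b'): match length 0
  offset=2 (pos 5, char 'b'): match length 0
  offset=3 (pos 4, char 'f'): match length 0
  offset=4 (pos 3, char 'e'): match length 1
  offset=5 (pos 2, char 'e'): match length 2
  offset=6 (pos 1, char 'b'): match length 0
  offset=7 (pos 0, char 'b'): match length 0
Longest match has length 2 at offset 5.
next_char = character at position 7 + 2 = 9 -> 'b'

Best match: offset=5, length=2 (matching 'ee' starting at position 2)
LZ77 triple: (5, 2, 'b')
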